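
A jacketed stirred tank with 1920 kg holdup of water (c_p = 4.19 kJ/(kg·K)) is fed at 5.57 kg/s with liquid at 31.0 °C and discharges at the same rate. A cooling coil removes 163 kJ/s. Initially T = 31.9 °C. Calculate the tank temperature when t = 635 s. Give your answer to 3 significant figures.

25.3 °C

Heat balance on the well-mixed liquid: M c_p dT/dt = ṁ c_p (T_in − T) − 163.
Rearrange: dT/dt = (T_ss − T)/τ with τ = M/ṁ = 344.70 s and T_ss = T_in − Q̇/(ṁ c_p) = 24.016 °C.
T approaches T_ss exponentially: T(t) = T_ss + (T₀ − T_ss) e^(−t/τ).
T(635) = 24.016 + (7.8842)·e^(−635/344.70) = 24.016 + (7.8842)·0.15847 = 25.265 °C.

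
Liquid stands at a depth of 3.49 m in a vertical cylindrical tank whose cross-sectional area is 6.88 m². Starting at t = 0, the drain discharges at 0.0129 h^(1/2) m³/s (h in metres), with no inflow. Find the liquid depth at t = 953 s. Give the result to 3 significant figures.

Unsteady balance on liquid volume: A dh/dt = −0.0129 √h.
Separate and integrate: 2(√h − √h₀) = −(0.0129/A) t.
√h = √3.49 − 0.0129·953/(2·6.88) = 1.8682 − 0.89344 = 0.97472.
h = 0.97472² = 0.95007 m.

0.950 m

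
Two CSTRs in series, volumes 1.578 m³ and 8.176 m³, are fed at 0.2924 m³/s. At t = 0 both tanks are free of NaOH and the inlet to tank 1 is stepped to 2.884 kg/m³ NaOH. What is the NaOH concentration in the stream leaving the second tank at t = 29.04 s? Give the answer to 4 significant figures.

Species balance on tank i: dCᵢ/dt = (Cᵢ₋₁ − Cᵢ)/τᵢ with τᵢ = Vᵢ/Q.
τ₁ = 1.578/0.2924 = 5.39672 s; τ₂ = 8.176/0.2924 = 27.9617 s.
Solving the cascade with C₁(0)=C₂(0)=0 gives C₂(t) = C_in[1 − (τ₁ e^(−t/τ₁) − τ₂ e^(−t/τ₂))/(τ₁ − τ₂)].
At t = 29.04: e^(−t/τ₁) = 0.00460299, e^(−t/τ₂) = 0.353963.
C₂ = 2.884·[1 − (5.39672·0.00460299 − 27.9617·0.353963)/(-22.5650)] = 2.884·0.562483 = 1.62220 kg/m³.

1.622 kg/m³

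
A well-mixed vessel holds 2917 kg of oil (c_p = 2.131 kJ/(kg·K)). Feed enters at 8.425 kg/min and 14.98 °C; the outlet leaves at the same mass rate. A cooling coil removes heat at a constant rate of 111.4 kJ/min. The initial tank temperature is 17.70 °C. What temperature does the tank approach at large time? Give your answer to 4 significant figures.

M c_p dT/dt = ṁ c_p (T_in − T) − Q̇.
At steady state dT/dt = 0 ⇒ T_ss = T_in − Q̇/(ṁ c_p) = 14.98 − 111.4/(8.425·2.131) = 8.77514 °C.

8.775 °C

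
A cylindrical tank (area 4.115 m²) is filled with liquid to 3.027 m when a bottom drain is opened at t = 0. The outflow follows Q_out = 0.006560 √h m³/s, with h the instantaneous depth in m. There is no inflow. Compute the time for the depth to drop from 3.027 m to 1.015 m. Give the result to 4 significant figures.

Unsteady balance on liquid volume: A dh/dt = −0.006560 √h.
This is separable: 2 d(√h)/dt = −0.006560/A, so √h = √h₀ − (0.006560/(2A)) t.
t = 2A(√h₀ − √h)/0.006560 = 2·4.115·(√3.027 − √1.015)/0.006560
  = 8.23000 × (1.73983 − 1.00747) / 0.006560 = 918.794 s.

918.8 s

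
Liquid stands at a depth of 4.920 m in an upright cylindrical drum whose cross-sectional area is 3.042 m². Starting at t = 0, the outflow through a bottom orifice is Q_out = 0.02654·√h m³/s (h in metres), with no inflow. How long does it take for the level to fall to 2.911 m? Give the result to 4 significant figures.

With no inflow, A dh/dt = −0.02654 √h.
Separate and integrate: 2(√h − √h₀) = −(0.02654/A) t.
t = 2A(√h₀ − √h)/0.02654 = 2·3.042·(√4.920 − √2.911)/0.02654
  = 6.08400 × (2.21811 − 1.70617) / 0.02654 = 117.357 s.

117.4 s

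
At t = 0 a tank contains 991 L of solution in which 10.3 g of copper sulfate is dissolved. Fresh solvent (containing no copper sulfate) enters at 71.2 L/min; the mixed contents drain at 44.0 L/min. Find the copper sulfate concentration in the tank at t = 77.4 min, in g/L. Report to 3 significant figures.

Total volume: dV/dt = Q_in − Q_out = 27.200 L/min, so V(t) = 991 + 27.200 t and V(77.4) = 3096.3 L.
Solute balance: dm/dt = 0 − Q_out C = −Q_out m/V(t).
dm/m = −Q_out dt/(V₀ + 27.200 t); integrating gives ln(m/m₀) = −(Q_out/(Q_in−Q_out)) ln(V/V₀).
m = m₀ (V₀/V)^(Q_out/(Q_in−Q_out)) = 10.3 × (991/3096.3)^(1.6176) = 1.6311 g.
C = m/V = 1.6311/3096.3 = 0.00052679 g/L.

0.000527 g/L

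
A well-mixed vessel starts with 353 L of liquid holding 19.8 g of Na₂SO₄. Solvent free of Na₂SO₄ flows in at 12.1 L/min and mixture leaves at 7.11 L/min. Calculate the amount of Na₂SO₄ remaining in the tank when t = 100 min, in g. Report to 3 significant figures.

5.64 g

Total volume: dV/dt = Q_in − Q_out = 4.9900 L/min, so V(t) = 353 + 4.9900 t and V(100) = 852.00 L.
Species balance (pure solvent in): dm/dt = −Q_out · m/V(t).
Separate: dm/m = −Q_out dt/V(t) ⇒ ln(m/m₀) = −(Q_out/(Q_in−Q_out)) ln(V/V₀).
m = m₀ (V₀/V)^(Q_out/(Q_in−Q_out)) = 19.8 × (353/852.00)^(1.4248) = 5.6419 g.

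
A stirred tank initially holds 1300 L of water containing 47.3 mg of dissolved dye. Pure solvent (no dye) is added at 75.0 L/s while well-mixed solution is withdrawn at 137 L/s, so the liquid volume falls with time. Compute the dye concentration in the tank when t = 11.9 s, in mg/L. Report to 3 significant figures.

0.0132 mg/L

Total volume: dV/dt = Q_in − Q_out = -62.000 L/s, so V(t) = 1300 − 62.000 t and V(11.9) = 562.20 L.
No dye enters, so dm/dt = −Q_out · (m/V).
dm/m = −Q_out dt/(V₀ − 62.000 t); integrating gives ln(m/m₀) = −(Q_out/(Q_in−Q_out)) ln(V/V₀).
m = m₀ (V₀/V)^(Q_out/(Q_in−Q_out)) = 47.3 × (1300/562.20)^(-2.2097) = 7.4203 mg.
C = m/V = 7.4203/562.20 = 0.013199 mg/L.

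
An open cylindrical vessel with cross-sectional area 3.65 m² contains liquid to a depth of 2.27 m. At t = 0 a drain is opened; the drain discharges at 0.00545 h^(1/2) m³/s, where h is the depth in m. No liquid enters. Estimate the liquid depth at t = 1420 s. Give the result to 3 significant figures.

0.199 m

Volume balance on the tank: A dh/dt = −0.00545 √h.
∫ h^(−1/2) dh = −(0.00545/A) ∫ dt, giving 2√h = 2√h₀ − (0.00545/A) t.
√h = √2.27 − 0.00545·1420/(2·3.65) = 1.5067 − 1.0601 = 0.44651.
h = 0.44651² = 0.19938 m.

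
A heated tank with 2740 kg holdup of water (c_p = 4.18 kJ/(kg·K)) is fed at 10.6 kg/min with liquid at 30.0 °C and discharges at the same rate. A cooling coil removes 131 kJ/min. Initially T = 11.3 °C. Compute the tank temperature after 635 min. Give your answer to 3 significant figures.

25.7 °C

M c_p dT/dt = ṁ c_p (T_in − T) − Q̇.
τ = M/ṁ = 258.49 min; T_ss = T_in − Q̇/(ṁ c_p) = 30.0 − 131/(10.6·4.18) = 27.043 °C.
T approaches T_ss exponentially: T(t) = T_ss + (T₀ − T_ss) e^(−t/τ).
T(635) = 27.043 + (-15.743)·e^(−635/258.49) = 27.043 + (-15.743)·0.085729 = 25.694 °C.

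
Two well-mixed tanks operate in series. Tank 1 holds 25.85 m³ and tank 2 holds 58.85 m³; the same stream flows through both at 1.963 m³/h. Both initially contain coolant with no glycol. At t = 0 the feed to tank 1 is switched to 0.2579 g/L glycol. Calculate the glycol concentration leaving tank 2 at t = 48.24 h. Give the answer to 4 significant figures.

Each tank obeys Vᵢ dCᵢ/dt = Q(Cᵢ₋₁ − Cᵢ), so τᵢ = Vᵢ/Q.
τ₁ = 25.85/1.963 = 13.1686 h; τ₂ = 58.85/1.963 = 29.9796 h.
Solving the cascade with C₁(0)=C₂(0)=0 gives C₂(t) = C_in[1 − (τ₁ e^(−t/τ₁) − τ₂ e^(−t/τ₂))/(τ₁ − τ₂)].
At t = 48.24: e^(−t/τ₁) = 0.0256489, e^(−t/τ₂) = 0.200069.
C₂ = 0.2579·[1 − (13.1686·0.0256489 − 29.9796·0.200069)/(-16.8110)] = 0.2579·0.663302 = 0.171066 g/L.

0.1711 g/L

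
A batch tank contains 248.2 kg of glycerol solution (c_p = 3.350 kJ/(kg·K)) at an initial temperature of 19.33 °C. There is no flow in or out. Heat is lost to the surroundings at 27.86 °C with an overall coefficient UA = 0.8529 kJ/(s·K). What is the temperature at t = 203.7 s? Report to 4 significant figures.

Lumped-capacitance energy balance: M c_p dT/dt = UA(T_amb − T).
dT/dt = (T_ss − T)/τ with T_ss = T_amb = 27.8600 °C, τ = M c_p/UA = 248.2·3.350/0.8529 = 974.874 s.
Solution: T(t) = T_ss + (T₀ − T_ss) e^(−t/τ).
T(203.7) = 27.8600 + (-8.53000)·0.811436 = 20.9385 °C.

20.94 °C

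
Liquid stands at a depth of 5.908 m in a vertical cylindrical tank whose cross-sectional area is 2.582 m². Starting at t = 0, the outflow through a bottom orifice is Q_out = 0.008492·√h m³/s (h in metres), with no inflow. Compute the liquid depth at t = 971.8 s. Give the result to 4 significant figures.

0.6931 m

A dh/dt = −Q_out = −0.008492 √h.
Separate and integrate: 2(√h − √h₀) = −(0.008492/A) t.
√h = √5.908 − 0.008492·971.8/(2·2.582) = 2.43064 − 1.59809 = 0.832550.
h = 0.832550² = 0.693139 m.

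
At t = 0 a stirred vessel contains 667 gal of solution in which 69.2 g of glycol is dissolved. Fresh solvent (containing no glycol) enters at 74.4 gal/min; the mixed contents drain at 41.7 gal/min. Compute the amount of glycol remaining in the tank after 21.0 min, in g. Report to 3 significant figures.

28.1 g

Total volume: dV/dt = Q_in − Q_out = 32.700 gal/min, so V(t) = 667 + 32.700 t and V(21.0) = 1353.7 gal.
Solute balance: dm/dt = 0 − Q_out C = −Q_out m/V(t).
Separate: dm/m = −Q_out dt/V(t) ⇒ ln(m/m₀) = −(Q_out/(Q_in−Q_out)) ln(V/V₀).
m = m₀ (V₀/V)^(Q_out/(Q_in−Q_out)) = 69.2 × (667/1353.7)^(1.2752) = 28.061 g.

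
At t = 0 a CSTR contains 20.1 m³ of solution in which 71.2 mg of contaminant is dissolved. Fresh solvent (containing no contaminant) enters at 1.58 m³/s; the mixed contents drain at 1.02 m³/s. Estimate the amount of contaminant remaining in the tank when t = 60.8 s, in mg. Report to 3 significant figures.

Total volume: dV/dt = Q_in − Q_out = 0.56000 m³/s, so V(t) = 20.1 + 0.56000 t and V(60.8) = 54.148 m³.
No contaminant enters, so dm/dt = −Q_out · (m/V).
dm/m = −Q_out dt/(V₀ + 0.56000 t); integrating gives ln(m/m₀) = −(Q_out/(Q_in−Q_out)) ln(V/V₀).
m = m₀ (V₀/V)^(Q_out/(Q_in−Q_out)) = 71.2 × (20.1/54.148)^(1.8214) = 11.710 mg.

11.7 mg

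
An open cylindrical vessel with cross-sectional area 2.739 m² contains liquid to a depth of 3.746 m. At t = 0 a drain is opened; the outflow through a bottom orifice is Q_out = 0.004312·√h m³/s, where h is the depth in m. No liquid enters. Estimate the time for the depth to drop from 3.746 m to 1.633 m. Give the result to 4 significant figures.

With no inflow, A dh/dt = −0.004312 √h.
Separate and integrate: 2(√h − √h₀) = −(0.004312/A) t.
t = 2A(√h₀ − √h)/0.004312 = 2·2.739·(√3.746 − √1.633)/0.004312
  = 5.47800 × (1.93546 − 1.27789) / 0.004312 = 835.382 s.

835.4 s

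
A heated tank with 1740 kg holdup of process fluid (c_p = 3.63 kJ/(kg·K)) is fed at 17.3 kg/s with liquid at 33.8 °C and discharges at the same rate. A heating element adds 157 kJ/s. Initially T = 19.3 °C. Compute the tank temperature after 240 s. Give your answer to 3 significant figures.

34.7 °C

First-law balance (no shaft work): M c_p dT/dt = ṁ c_p (T_in − T) + 157.
τ = M/ṁ = 100.58 s; T_ss = T_in + Q̇/(ṁ c_p) = 33.8 + 157/(17.3·3.63) = 36.300 °C.
T approaches T_ss exponentially: T(t) = T_ss + (T₀ − T_ss) e^(−t/τ).
T(240) = 36.300 + (-17.000)·e^(−240/100.58) = 36.300 + (-17.000)·0.091978 = 34.736 °C.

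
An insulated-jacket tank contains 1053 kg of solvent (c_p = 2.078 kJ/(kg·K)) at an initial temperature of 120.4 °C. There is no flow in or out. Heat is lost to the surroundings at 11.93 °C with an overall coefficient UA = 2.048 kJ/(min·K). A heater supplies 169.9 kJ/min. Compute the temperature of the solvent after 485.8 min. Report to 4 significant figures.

111.1 °C

First-law balance (no shaft work): M c_p dT/dt = −UA(T − T_amb) + Q̇.
dT/dt = (T_ss − T)/τ with T_ss = T_amb + Q̇/UA = 11.93 + 169.9/2.048 = 94.8890 °C, τ = M c_p/UA = 1053·2.078/2.048 = 1068.42 min.
T approaches T_ss exponentially: T(t) = T_ss + (T₀ − T_ss) e^(−t/τ).
T(485.8) = 94.8890 + (25.5110)·0.634646 = 111.079 °C.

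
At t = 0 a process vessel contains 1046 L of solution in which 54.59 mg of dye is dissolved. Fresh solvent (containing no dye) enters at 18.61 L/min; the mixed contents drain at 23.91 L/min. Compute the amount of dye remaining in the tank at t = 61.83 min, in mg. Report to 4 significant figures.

Let m(t) be the amount of dye. Volume: V(t) = V₀ + (Q_in − Q_out) t = 1046 − 5.30000 t; V(61.83) = 718.301 L.
Species balance (pure solvent in): dm/dt = −Q_out · m/V(t).
Separate: dm/m = −Q_out dt/V(t) ⇒ ln(m/m₀) = −(Q_out/(Q_in−Q_out)) ln(V/V₀).
m = m₀ (V₀/V)^(Q_out/(Q_in−Q_out)) = 54.59 × (1046/718.301)^(-4.51132) = 10.0173 mg.

10.02 mg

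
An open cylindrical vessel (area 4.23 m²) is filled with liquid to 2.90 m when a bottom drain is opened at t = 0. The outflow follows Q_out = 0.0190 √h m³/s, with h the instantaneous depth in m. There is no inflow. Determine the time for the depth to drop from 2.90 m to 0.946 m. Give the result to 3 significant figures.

325 s

A dh/dt = −Q_out = −0.0190 √h.
Separate and integrate: 2(√h − √h₀) = −(0.0190/A) t.
t = 2A(√h₀ − √h)/0.0190 = 2·4.23·(√2.90 − √0.946)/0.0190
  = 8.4600 × (1.7029 − 0.97263) / 0.0190 = 325.18 s.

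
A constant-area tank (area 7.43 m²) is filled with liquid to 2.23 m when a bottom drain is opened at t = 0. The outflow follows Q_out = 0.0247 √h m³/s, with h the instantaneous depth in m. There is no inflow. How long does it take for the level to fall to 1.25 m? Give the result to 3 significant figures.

226 s

With no inflow, A dh/dt = −0.0247 √h.
Separate and integrate: 2(√h − √h₀) = −(0.0247/A) t.
t = 2A(√h₀ − √h)/0.0247 = 2·7.43·(√2.23 − √1.25)/0.0247
  = 14.860 × (1.4933 − 1.1180) / 0.0247 = 225.78 s.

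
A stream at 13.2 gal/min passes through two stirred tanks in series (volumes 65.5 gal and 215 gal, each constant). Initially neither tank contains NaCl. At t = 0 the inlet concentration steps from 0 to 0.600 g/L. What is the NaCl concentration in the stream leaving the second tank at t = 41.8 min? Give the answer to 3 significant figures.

Species balance on tank i: dCᵢ/dt = (Cᵢ₋₁ − Cᵢ)/τᵢ with τᵢ = Vᵢ/Q.
τ₁ = 65.5/13.2 = 4.9621 min; τ₂ = 215/13.2 = 16.288 min.
Tank 1: C₁ = C_in(1 − e^(−t/τ₁)). Tank 2 (τ₁ ≠ τ₂): C₂ = C_in[1 − (τ₁ e^(−t/τ₁) − τ₂ e^(−t/τ₂))/(τ₁ − τ₂)].
At t = 41.8: e^(−t/τ₁) = 0.00021957, e^(−t/τ₂) = 0.076817.
C₂ = 0.600·[1 − (4.9621·0.00021957 − 16.288·0.076817)/(-11.326)] = 0.600·0.88962 = 0.53377 g/L.

0.534 g/L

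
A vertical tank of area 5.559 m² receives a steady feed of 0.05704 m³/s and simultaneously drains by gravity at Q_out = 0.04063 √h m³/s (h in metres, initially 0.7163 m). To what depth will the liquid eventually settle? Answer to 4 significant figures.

A dh/dt = Q_in − 0.04063 √h. Steady state requires inflow = outflow:
Q_in = 0.04063 √h_ss ⇒ √h_ss = 0.05704/0.04063 = 1.40389.
h_ss = 1.40389² = 1.97090 m. (Since h₀ = 0.7163 m < h_ss, the level will rise toward this value.)

1.971 m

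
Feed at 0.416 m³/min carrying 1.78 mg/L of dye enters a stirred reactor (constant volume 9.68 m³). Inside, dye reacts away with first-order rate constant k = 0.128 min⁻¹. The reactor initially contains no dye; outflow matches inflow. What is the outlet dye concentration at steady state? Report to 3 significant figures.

0.447 mg/L

Accumulation = in − out − consumed: V dC/dt = Q C_in − Q C − k V C.
Steady state (dC/dt = 0): C_ss = Q C_in/(Q + kV) = C_in/(1 + kV/Q).
C_ss = 0.416·1.78/(0.416 + 0.128·9.68) = 0.74048/1.6550 = 0.44741 mg/L.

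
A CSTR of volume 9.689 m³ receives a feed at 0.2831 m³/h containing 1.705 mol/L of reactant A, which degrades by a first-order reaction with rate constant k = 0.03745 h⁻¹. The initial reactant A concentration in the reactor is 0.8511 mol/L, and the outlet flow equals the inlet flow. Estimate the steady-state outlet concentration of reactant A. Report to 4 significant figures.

V dC/dt = Q(C_in − C) − k V C.
At steady state: 0 = Q C_in − (Q + kV) C_ss, so C_ss = Q C_in/(Q + kV).
C_ss = 0.2831·1.705/(0.2831 + 0.03745·9.689) = 0.482686/0.645953 = 0.747245 mol/L.

0.7472 mol/L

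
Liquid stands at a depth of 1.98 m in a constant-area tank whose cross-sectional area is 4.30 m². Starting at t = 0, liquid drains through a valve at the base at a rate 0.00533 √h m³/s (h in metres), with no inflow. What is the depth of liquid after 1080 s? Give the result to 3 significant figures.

0.544 m

With no inflow, A dh/dt = −0.00533 √h.
∫ h^(−1/2) dh = −(0.00533/A) ∫ dt, giving 2√h = 2√h₀ − (0.00533/A) t.
√h = √1.98 − 0.00533·1080/(2·4.30) = 1.4071 − 0.66935 = 0.73778.
h = 0.73778² = 0.54431 m.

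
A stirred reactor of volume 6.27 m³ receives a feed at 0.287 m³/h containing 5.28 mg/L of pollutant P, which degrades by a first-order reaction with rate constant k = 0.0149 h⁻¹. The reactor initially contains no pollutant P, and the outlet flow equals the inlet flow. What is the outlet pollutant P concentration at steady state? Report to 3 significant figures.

Species balance: V dC/dt = Q C_in − Q C − k V C.
At steady state: 0 = Q C_in − (Q + kV) C_ss, so C_ss = Q C_in/(Q + kV).
C_ss = 0.287·5.28/(0.287 + 0.0149·6.27) = 1.5154/0.38042 = 3.9834 mg/L.

3.98 mg/L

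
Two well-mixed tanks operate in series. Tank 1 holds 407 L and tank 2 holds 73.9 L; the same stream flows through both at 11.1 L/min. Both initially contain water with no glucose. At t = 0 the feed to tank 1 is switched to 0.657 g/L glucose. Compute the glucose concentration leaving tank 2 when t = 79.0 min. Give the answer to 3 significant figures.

0.564 g/L

Species balance on tank i: dCᵢ/dt = (Cᵢ₋₁ − Cᵢ)/τᵢ with τᵢ = Vᵢ/Q.
τ₁ = 407/11.1 = 36.667 min; τ₂ = 73.9/11.1 = 6.6577 min.
Solving the cascade with C₁(0)=C₂(0)=0 gives C₂(t) = C_in[1 − (τ₁ e^(−t/τ₁) − τ₂ e^(−t/τ₂))/(τ₁ − τ₂)].
At t = 79.0: e^(−t/τ₁) = 0.11596, e^(−t/τ₂) = 7.0250e-06.
C₂ = 0.657·[1 − (36.667·0.11596 − 6.6577·7.0250e-06)/(30.009)] = 0.657·0.85832 = 0.56392 g/L.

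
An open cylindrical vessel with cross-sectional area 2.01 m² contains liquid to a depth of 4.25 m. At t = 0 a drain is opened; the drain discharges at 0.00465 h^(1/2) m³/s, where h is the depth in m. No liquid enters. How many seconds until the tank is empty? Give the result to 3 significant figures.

1780 s

A dh/dt = −Q_out = −0.00465 √h.
This is separable: 2 d(√h)/dt = −0.00465/A, so √h = √h₀ − (0.00465/(2A)) t.
Tank is empty when √h = 0: t_empty = 2A√h₀/0.00465.
t_empty = 2·2.01·√4.25/0.00465 = 4.0200·2.0616/0.00465 = 1782.2 s.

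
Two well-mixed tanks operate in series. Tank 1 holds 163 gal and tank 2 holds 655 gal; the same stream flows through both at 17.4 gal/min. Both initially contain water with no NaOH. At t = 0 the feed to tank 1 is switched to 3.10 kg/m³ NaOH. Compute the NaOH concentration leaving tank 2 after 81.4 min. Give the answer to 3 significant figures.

Species balance on tank i: dCᵢ/dt = (Cᵢ₋₁ − Cᵢ)/τᵢ with τᵢ = Vᵢ/Q.
τ₁ = 163/17.4 = 9.3678 min; τ₂ = 655/17.4 = 37.644 min.
Tank 1: C₁ = C_in(1 − e^(−t/τ₁)). Tank 2 (τ₁ ≠ τ₂): C₂ = C_in[1 − (τ₁ e^(−t/τ₁) − τ₂ e^(−t/τ₂))/(τ₁ − τ₂)].
At t = 81.4: e^(−t/τ₁) = 0.00016837, e^(−t/τ₂) = 0.11505.
C₂ = 3.10·[1 − (9.3678·0.00016837 − 37.644·0.11505)/(-28.276)] = 3.10·0.84689 = 2.6254 kg/m³.

2.63 kg/m³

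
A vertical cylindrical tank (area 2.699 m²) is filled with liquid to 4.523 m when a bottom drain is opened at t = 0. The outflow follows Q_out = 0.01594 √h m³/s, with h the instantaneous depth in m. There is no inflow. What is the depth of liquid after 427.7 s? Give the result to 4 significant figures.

0.7461 m

A dh/dt = −Q_out = −0.01594 √h.
This is separable: 2 d(√h)/dt = −0.01594/A, so √h = √h₀ − (0.01594/(2A)) t.
√h = √4.523 − 0.01594·427.7/(2·2.699) = 2.12673 − 1.26297 = 0.863760.
h = 0.863760² = 0.746081 m.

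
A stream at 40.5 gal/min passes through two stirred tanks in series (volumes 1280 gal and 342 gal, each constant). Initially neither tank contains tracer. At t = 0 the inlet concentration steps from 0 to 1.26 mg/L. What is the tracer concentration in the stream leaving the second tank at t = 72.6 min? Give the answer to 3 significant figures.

1.09 mg/L

Time constants: τᵢ = Vᵢ/Q for each well-mixed tank.
τ₁ = 1280/40.5 = 31.605 min; τ₂ = 342/40.5 = 8.4444 min.
Tank 1: C₁ = C_in(1 − e^(−t/τ₁)). Tank 2 (τ₁ ≠ τ₂): C₂ = C_in[1 − (τ₁ e^(−t/τ₁) − τ₂ e^(−t/τ₂))/(τ₁ − τ₂)].
At t = 72.6: e^(−t/τ₁) = 0.10055, e^(−t/τ₂) = 0.00018459.
C₂ = 1.26·[1 − (31.605·0.10055 − 8.4444·0.00018459)/(23.160)] = 1.26·0.86286 = 1.0872 mg/L.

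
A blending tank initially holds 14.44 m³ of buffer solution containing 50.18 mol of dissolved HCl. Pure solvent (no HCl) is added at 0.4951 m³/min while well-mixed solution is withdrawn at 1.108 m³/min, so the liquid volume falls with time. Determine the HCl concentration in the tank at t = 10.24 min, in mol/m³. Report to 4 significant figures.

2.192 mol/m³

Let m(t) be the amount of HCl. Volume: V(t) = V₀ + (Q_in − Q_out) t = 14.44 − 0.612900 t; V(10.24) = 8.16390 m³.
Solute balance: dm/dt = 0 − Q_out C = −Q_out m/V(t).
Separate: dm/m = −Q_out dt/V(t) ⇒ ln(m/m₀) = −(Q_out/(Q_in−Q_out)) ln(V/V₀).
m = m₀ (V₀/V)^(Q_out/(Q_in−Q_out)) = 50.18 × (14.44/8.16390)^(-1.80780) = 17.8976 mol.
C = m/V = 17.8976/8.16390 = 2.19228 mol/m³.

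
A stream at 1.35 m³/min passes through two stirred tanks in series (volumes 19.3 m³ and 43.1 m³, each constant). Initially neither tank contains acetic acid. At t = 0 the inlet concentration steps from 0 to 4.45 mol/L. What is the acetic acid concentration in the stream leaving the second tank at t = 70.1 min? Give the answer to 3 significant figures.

Species balance on tank i: dCᵢ/dt = (Cᵢ₋₁ − Cᵢ)/τᵢ with τᵢ = Vᵢ/Q.
τ₁ = 19.3/1.35 = 14.296 min; τ₂ = 43.1/1.35 = 31.926 min.
Tank 1: C₁ = C_in(1 − e^(−t/τ₁)). Tank 2 (τ₁ ≠ τ₂): C₂ = C_in[1 − (τ₁ e^(−t/τ₁) − τ₂ e^(−t/τ₂))/(τ₁ − τ₂)].
At t = 70.1: e^(−t/τ₁) = 0.0074215, e^(−t/τ₂) = 0.11128.
C₂ = 4.45·[1 − (14.296·0.0074215 − 31.926·0.11128)/(-17.630)] = 4.45·0.80450 = 3.5800 mol/L.

3.58 mol/L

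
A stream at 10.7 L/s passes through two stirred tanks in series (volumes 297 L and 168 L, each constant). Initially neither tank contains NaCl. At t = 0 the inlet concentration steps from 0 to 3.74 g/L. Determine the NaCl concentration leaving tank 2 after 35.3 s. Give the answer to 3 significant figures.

1.84 g/L

Species balance on tank i: dCᵢ/dt = (Cᵢ₋₁ − Cᵢ)/τᵢ with τᵢ = Vᵢ/Q.
τ₁ = 297/10.7 = 27.757 s; τ₂ = 168/10.7 = 15.701 s.
Solving the cascade with C₁(0)=C₂(0)=0 gives C₂(t) = C_in[1 − (τ₁ e^(−t/τ₁) − τ₂ e^(−t/τ₂))/(τ₁ − τ₂)].
At t = 35.3: e^(−t/τ₁) = 0.28034, e^(−t/τ₂) = 0.10558.
C₂ = 3.74·[1 − (27.757·0.28034 − 15.701·0.10558)/(12.056)] = 3.74·0.49207 = 1.8403 g/L.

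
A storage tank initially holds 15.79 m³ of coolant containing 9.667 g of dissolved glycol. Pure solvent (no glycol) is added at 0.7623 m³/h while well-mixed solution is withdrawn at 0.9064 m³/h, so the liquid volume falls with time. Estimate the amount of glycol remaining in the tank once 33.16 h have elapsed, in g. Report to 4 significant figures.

1.002 g

Let m(t) be the amount of glycol. Volume: V(t) = V₀ + (Q_in − Q_out) t = 15.79 − 0.144100 t; V(33.16) = 11.0116 m³.
No glycol enters, so dm/dt = −Q_out · (m/V).
Separate: dm/m = −Q_out dt/V(t) ⇒ ln(m/m₀) = −(Q_out/(Q_in−Q_out)) ln(V/V₀).
m = m₀ (V₀/V)^(Q_out/(Q_in−Q_out)) = 9.667 × (15.79/11.0116)^(-6.29008) = 1.00163 g.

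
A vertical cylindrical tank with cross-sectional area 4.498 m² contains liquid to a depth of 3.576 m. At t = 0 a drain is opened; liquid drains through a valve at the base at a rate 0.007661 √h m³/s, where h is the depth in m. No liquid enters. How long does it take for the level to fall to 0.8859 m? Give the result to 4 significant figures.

1115 s

Volume balance on the tank: A dh/dt = −0.007661 √h.
This is separable: 2 d(√h)/dt = −0.007661/A, so √h = √h₀ − (0.007661/(2A)) t.
t = 2A(√h₀ − √h)/0.007661 = 2·4.498·(√3.576 − √0.8859)/0.007661
  = 8.99600 × (1.89103 − 0.941223) / 0.007661 = 1115.32 s.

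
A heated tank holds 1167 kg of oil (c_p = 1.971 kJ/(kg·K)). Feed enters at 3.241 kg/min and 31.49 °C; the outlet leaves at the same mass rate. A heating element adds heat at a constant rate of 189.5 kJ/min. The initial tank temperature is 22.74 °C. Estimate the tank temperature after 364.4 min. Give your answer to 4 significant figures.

47.19 °C

First-law balance (no shaft work): M c_p dT/dt = ṁ c_p (T_in − T) + 189.5.
Rearrange: dT/dt = (T_ss − T)/τ with τ = M/ṁ = 360.074 min and T_ss = T_in + Q̇/(ṁ c_p) = 61.1549 °C.
This is linear first-order; T(t) = T_ss + (T₀ − T_ss) e^(−t/τ).
T(364.4) = 61.1549 + (-38.4149)·e^(−364.4/360.074) = 61.1549 + (-38.4149)·0.363486 = 47.1916 °C.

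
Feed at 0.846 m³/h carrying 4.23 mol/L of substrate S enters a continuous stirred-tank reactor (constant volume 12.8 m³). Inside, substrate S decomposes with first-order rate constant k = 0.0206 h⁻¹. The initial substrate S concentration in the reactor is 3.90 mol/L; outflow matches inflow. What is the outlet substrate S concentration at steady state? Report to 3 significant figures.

3.22 mol/L

Species balance: V dC/dt = Q C_in − Q C − k V C.
Steady state (dC/dt = 0): C_ss = Q C_in/(Q + kV) = C_in/(1 + kV/Q).
C_ss = 0.846·4.23/(0.846 + 0.0206·12.8) = 3.5786/1.1097 = 3.2249 mol/L.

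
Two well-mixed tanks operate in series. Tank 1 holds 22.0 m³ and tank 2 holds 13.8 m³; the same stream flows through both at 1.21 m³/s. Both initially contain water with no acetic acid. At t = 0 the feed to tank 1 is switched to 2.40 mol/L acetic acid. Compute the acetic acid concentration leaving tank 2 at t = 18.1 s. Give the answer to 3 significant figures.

0.847 mol/L

Species balance on tank i: dCᵢ/dt = (Cᵢ₋₁ − Cᵢ)/τᵢ with τᵢ = Vᵢ/Q.
τ₁ = 22.0/1.21 = 18.182 s; τ₂ = 13.8/1.21 = 11.405 s.
Solving the cascade with C₁(0)=C₂(0)=0 gives C₂(t) = C_in[1 − (τ₁ e^(−t/τ₁) − τ₂ e^(−t/τ₂))/(τ₁ − τ₂)].
At t = 18.1: e^(−t/τ₁) = 0.36954, e^(−t/τ₂) = 0.20453.
C₂ = 2.40·[1 − (18.182·0.36954 − 11.405·0.20453)/(6.7769)] = 2.40·0.35277 = 0.84664 mol/L.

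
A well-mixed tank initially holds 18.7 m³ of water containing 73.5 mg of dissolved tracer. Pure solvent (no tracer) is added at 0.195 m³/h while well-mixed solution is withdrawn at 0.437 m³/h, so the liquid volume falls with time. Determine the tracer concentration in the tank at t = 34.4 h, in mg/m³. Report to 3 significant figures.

2.45 mg/m³

Total volume: dV/dt = Q_in − Q_out = -0.24200 m³/h, so V(t) = 18.7 − 0.24200 t and V(34.4) = 10.375 m³.
Species balance (pure solvent in): dm/dt = −Q_out · m/V(t).
dm/m = −Q_out dt/(V₀ − 0.24200 t); integrating gives ln(m/m₀) = −(Q_out/(Q_in−Q_out)) ln(V/V₀).
m = m₀ (V₀/V)^(Q_out/(Q_in−Q_out)) = 73.5 × (18.7/10.375)^(-1.8058) = 25.368 mg.
C = m/V = 25.368/10.375 = 2.4451 mg/m³.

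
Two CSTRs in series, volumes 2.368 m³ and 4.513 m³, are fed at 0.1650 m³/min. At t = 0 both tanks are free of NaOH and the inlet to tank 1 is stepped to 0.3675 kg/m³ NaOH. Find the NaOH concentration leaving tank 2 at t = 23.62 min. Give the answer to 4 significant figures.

Species balance on tank i: dCᵢ/dt = (Cᵢ₋₁ − Cᵢ)/τᵢ with τᵢ = Vᵢ/Q.
τ₁ = 2.368/0.1650 = 14.3515 min; τ₂ = 4.513/0.1650 = 27.3515 min.
Solving the cascade with C₁(0)=C₂(0)=0 gives C₂(t) = C_in[1 − (τ₁ e^(−t/τ₁) − τ₂ e^(−t/τ₂))/(τ₁ − τ₂)].
At t = 23.62: e^(−t/τ₁) = 0.192855, e^(−t/τ₂) = 0.421653.
C₂ = 0.3675·[1 − (14.3515·0.192855 − 27.3515·0.421653)/(-13.0000)] = 0.3675·0.325761 = 0.119717 kg/m³.

0.1197 kg/m³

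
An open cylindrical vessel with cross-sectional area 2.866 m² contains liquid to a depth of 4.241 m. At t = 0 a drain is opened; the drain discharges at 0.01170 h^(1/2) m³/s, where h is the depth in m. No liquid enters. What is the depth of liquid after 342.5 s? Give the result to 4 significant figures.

1.850 m

A dh/dt = −Q_out = −0.01170 √h.
Separate and integrate: 2(√h − √h₀) = −(0.01170/A) t.
√h = √4.241 − 0.01170·342.5/(2·2.866) = 2.05937 − 0.699102 = 1.36027.
h = 1.36027² = 1.85033 m.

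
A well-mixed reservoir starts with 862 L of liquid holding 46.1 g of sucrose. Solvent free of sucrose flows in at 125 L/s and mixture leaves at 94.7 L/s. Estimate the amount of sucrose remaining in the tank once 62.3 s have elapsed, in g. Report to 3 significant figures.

1.23 g

Let m(t) be the amount of sucrose. Volume: V(t) = V₀ + (Q_in − Q_out) t = 862 + 30.300 t; V(62.3) = 2749.7 L.
Solute balance: dm/dt = 0 − Q_out C = −Q_out m/V(t).
dm/m = −Q_out dt/(V₀ + 30.300 t); integrating gives ln(m/m₀) = −(Q_out/(Q_in−Q_out)) ln(V/V₀).
m = m₀ (V₀/V)^(Q_out/(Q_in−Q_out)) = 46.1 × (862/2749.7)^(3.1254) = 1.2280 g.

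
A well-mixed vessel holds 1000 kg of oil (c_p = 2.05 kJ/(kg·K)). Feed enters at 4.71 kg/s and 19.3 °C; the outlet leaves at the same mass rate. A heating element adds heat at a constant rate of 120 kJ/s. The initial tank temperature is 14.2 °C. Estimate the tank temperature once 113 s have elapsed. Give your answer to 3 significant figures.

21.4 °C

M c_p dT/dt = ṁ c_p (T_in − T) + Q̇.
Rearrange: dT/dt = (T_ss − T)/τ with τ = M/ṁ = 212.31 s and T_ss = T_in + Q̇/(ṁ c_p) = 31.728 °C.
This is linear first-order; T(t) = T_ss + (T₀ − T_ss) e^(−t/τ).
T(113) = 31.728 + (-17.528)·e^(−113/212.31) = 31.728 + (-17.528)·0.58729 = 21.434 °C.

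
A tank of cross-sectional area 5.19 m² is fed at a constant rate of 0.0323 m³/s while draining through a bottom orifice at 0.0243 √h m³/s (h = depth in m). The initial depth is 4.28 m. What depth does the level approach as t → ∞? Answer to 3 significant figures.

1.77 m

Level balance: A dh/dt = 0.0323 − 0.0243 √h. Setting dh/dt = 0:
Q_in = 0.0243 √h_ss ⇒ √h_ss = 0.0323/0.0243 = 1.3292.
h_ss = 1.3292² = 1.7668 m. (Since h₀ = 4.28 m > h_ss, the level will fall toward this value.)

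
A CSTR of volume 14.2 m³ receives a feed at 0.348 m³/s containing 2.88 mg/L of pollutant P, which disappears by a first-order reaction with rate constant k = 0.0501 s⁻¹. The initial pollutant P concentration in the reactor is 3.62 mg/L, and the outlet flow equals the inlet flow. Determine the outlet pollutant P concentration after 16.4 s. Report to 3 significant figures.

1.73 mg/L

Species balance: V dC/dt = Q C_in − Q C − k V C.
This is linear with rate a = Q/V + k = 0.074607 s⁻¹.
C_ss = Q C_in/(Q + kV) = 0.94603 mg/L; C(t) = C_ss + (C₀ − C_ss) e^(−a t).
C(16.4) = 0.94603 + (2.6740)·e^(−0.074607·16.4) = 0.94603 + (2.6740)·0.29418 = 1.7327 mg/L.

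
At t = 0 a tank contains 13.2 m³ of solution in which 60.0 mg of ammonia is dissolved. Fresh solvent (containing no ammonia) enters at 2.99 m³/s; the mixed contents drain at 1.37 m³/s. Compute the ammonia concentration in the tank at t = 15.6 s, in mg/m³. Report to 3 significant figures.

Total volume: dV/dt = Q_in − Q_out = 1.6200 m³/s, so V(t) = 13.2 + 1.6200 t and V(15.6) = 38.472 m³.
Solute balance: dm/dt = 0 − Q_out C = −Q_out m/V(t).
dm/m = −Q_out dt/(V₀ + 1.6200 t); integrating gives ln(m/m₀) = −(Q_out/(Q_in−Q_out)) ln(V/V₀).
m = m₀ (V₀/V)^(Q_out/(Q_in−Q_out)) = 60.0 × (13.2/38.472)^(0.84568) = 24.281 mg.
C = m/V = 24.281/38.472 = 0.63114 mg/m³.

0.631 mg/m³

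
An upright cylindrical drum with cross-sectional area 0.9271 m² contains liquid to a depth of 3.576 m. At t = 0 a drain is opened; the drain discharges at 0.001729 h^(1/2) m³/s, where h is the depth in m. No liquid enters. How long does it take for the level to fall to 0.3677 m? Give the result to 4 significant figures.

With no inflow, A dh/dt = −0.001729 √h.
∫ h^(−1/2) dh = −(0.001729/A) ∫ dt, giving 2√h = 2√h₀ − (0.001729/A) t.
t = 2A(√h₀ − √h)/0.001729 = 2·0.9271·(√3.576 − √0.3677)/0.001729
  = 1.85420 × (1.89103 − 0.606383) / 0.001729 = 1377.67 s.

1378 s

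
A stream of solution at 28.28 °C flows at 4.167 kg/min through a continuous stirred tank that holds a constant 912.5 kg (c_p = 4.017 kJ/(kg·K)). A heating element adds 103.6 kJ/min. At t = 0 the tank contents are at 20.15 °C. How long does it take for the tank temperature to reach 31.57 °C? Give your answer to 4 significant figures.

Energy balance: M c_p dT/dt = ṁ c_p (T_in − T) + 103.6.
τ = M/ṁ = 218.982 min; T_ss = T_in + Q̇/(ṁ c_p) = 34.4692 °C.
T(t) = T_ss + (T₀ − T_ss) e^(−t/τ). Set T = 31.57:
e^(−t/τ) = (31.57 − 34.4692)/(20.15 − 34.4692) = 0.202469
t = −218.982 · ln(0.202469) = 349.752 min.

349.8 min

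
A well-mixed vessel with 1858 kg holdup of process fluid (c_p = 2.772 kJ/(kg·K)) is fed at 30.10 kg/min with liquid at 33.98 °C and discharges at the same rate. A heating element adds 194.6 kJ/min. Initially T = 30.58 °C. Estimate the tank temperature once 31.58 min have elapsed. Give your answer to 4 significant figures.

32.88 °C

Unsteady energy balance on the tank contents: M c_p dT/dt = ṁ c_p (T_in − T) + 194.6.
Rearrange: dT/dt = (T_ss − T)/τ with τ = M/ṁ = 61.7276 min and T_ss = T_in + Q̇/(ṁ c_p) = 36.3123 °C.
This is linear first-order; T(t) = T_ss + (T₀ − T_ss) e^(−t/τ).
T(31.58) = 36.3123 + (-5.73229)·e^(−31.58/61.7276) = 36.3123 + (-5.73229)·0.599534 = 32.8756 °C.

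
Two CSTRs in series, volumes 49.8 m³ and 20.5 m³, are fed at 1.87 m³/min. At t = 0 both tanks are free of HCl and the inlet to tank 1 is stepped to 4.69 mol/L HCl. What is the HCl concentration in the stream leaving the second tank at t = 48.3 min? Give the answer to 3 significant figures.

Time constants: τᵢ = Vᵢ/Q for each well-mixed tank.
τ₁ = 49.8/1.87 = 26.631 min; τ₂ = 20.5/1.87 = 10.963 min.
Tank 1: C₁ = C_in(1 − e^(−t/τ₁)). Tank 2 (τ₁ ≠ τ₂): C₂ = C_in[1 − (τ₁ e^(−t/τ₁) − τ₂ e^(−t/τ₂))/(τ₁ − τ₂)].
At t = 48.3: e^(−t/τ₁) = 0.16305, e^(−t/τ₂) = 0.012205.
C₂ = 4.69·[1 − (26.631·0.16305 − 10.963·0.012205)/(15.668)] = 4.69·0.73140 = 3.4303 mol/L.

3.43 mol/L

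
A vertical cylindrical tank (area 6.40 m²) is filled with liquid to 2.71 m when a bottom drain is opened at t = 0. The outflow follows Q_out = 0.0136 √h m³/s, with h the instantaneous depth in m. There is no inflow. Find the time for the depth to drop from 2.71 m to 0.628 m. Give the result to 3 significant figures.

With no inflow, A dh/dt = −0.0136 √h.
This is separable: 2 d(√h)/dt = −0.0136/A, so √h = √h₀ − (0.0136/(2A)) t.
t = 2A(√h₀ − √h)/0.0136 = 2·6.40·(√2.71 − √0.628)/0.0136
  = 12.800 × (1.6462 − 0.79246) / 0.0136 = 803.52 s.

804 s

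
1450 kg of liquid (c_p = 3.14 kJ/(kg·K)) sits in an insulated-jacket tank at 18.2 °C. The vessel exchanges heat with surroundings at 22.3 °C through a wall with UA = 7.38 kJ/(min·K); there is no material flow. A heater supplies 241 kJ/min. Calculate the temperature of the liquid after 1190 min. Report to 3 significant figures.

Heat balance on the well-mixed liquid: M c_p dT/dt = −UA(T − T_amb) + Q̇.
dT/dt = (T_ss − T)/τ with T_ss = T_amb + Q̇/UA = 22.3 + 241/7.38 = 54.956 °C, τ = M c_p/UA = 1450·3.14/7.38 = 616.94 min.
T approaches T_ss exponentially: T(t) = T_ss + (T₀ − T_ss) e^(−t/τ).
T(1190) = 54.956 + (-36.756)·0.14531 = 49.615 °C.

49.6 °C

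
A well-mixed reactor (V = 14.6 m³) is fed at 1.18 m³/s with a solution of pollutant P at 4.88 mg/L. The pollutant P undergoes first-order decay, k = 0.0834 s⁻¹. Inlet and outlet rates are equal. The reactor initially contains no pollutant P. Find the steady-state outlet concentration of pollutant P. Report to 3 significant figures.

V dC/dt = Q(C_in − C) − k V C.
Steady state (dC/dt = 0): C_ss = Q C_in/(Q + kV) = C_in/(1 + kV/Q).
C_ss = 1.18·4.88/(1.18 + 0.0834·14.6) = 5.7584/2.3976 = 2.4017 mg/L.

2.40 mg/L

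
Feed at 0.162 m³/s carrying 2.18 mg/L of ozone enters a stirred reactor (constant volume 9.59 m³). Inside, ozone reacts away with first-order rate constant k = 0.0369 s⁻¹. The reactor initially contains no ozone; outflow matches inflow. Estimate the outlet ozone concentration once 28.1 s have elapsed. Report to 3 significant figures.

0.534 mg/L

Species balance: V dC/dt = Q C_in − Q C − k V C.
This is linear with rate a = Q/V + k = 0.053793 s⁻¹.
C_ss = Q C_in/(Q + kV) = 0.68459 mg/L; C(t) = C_ss + (C₀ − C_ss) e^(−a t).
C(28.1) = 0.68459 + (-0.68459)·e^(−0.053793·28.1) = 0.68459 + (-0.68459)·0.22056 = 0.53359 mg/L.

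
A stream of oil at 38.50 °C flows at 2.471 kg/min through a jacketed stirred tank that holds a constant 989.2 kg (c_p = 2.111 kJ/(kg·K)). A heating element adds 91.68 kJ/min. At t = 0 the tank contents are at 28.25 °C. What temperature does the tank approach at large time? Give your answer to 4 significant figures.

56.08 °C

First-law balance (no shaft work): M c_p dT/dt = ṁ c_p (T_in − T) + 91.68.
At steady state dT/dt = 0 ⇒ T_ss = T_in + Q̇/(ṁ c_p) = 38.50 + 91.68/(2.471·2.111) = 56.0757 °C.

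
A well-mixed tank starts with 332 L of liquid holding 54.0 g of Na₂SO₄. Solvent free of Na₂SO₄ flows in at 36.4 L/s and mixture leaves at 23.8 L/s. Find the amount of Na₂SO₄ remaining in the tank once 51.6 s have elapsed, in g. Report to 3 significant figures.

Total volume: dV/dt = Q_in − Q_out = 12.600 L/s, so V(t) = 332 + 12.600 t and V(51.6) = 982.16 L.
No Na₂SO₄ enters, so dm/dt = −Q_out · (m/V).
dm/m = −Q_out dt/(V₀ + 12.600 t); integrating gives ln(m/m₀) = −(Q_out/(Q_in−Q_out)) ln(V/V₀).
m = m₀ (V₀/V)^(Q_out/(Q_in−Q_out)) = 54.0 × (332/982.16)^(1.8889) = 6.9606 g.

6.96 g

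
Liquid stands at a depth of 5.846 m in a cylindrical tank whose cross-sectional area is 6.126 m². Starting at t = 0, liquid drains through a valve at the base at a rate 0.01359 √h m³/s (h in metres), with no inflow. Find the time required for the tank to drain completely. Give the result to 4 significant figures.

2180 s

Mass balance (ρ constant): A dh/dt = −0.01359 √h.
This is separable: 2 d(√h)/dt = −0.01359/A, so √h = √h₀ − (0.01359/(2A)) t.
Tank is empty when √h = 0: t_empty = 2A√h₀/0.01359.
t_empty = 2·6.126·√5.846/0.01359 = 12.2520·2.41785/0.01359 = 2179.80 s.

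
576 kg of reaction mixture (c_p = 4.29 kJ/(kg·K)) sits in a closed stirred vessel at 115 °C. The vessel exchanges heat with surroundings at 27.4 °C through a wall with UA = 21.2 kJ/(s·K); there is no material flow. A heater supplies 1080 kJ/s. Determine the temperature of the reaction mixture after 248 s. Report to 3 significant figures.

82.7 °C

M c_p dT/dt = −UA(T − T_amb) + Q̇.
dT/dt = (T_ss − T)/τ with T_ss = T_amb + Q̇/UA = 27.4 + 1080/21.2 = 78.343 °C, τ = M c_p/UA = 576·4.29/21.2 = 116.56 s.
Solution: T(t) = T_ss + (T₀ − T_ss) e^(−t/τ).
T(248) = 78.343 + (36.657)·0.11911 = 82.710 °C.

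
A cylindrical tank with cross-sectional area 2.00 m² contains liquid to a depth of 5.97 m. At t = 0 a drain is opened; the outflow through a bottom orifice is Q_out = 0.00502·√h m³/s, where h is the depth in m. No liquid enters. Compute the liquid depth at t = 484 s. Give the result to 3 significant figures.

3.37 m

Volume balance on the tank: A dh/dt = −0.00502 √h.
∫ h^(−1/2) dh = −(0.00502/A) ∫ dt, giving 2√h = 2√h₀ − (0.00502/A) t.
√h = √5.97 − 0.00502·484/(2·2.00) = 2.4434 − 0.60742 = 1.8359.
h = 1.8359² = 3.3707 m.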